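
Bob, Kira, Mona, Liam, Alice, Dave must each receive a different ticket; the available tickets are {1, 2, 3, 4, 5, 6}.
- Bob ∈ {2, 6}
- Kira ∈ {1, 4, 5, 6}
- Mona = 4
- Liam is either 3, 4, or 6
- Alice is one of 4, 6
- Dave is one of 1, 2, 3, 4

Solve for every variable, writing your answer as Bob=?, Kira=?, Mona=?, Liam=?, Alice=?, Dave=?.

Mona must be 4 (only option left). Strike 4 from Kira, Liam, Alice, Dave.
Alice's domain is down to {6}, so Alice = 6. Remove 6 from Bob, Kira, Liam.
Bob must be 2 (only option left). Strike 2 from Dave.
Liam must be 3 (only option left). Eliminate 3 elsewhere: Dave.
Dave must be 1 (only option left). Eliminate 1 elsewhere: Kira.
That leaves Kira = 5.

Bob=2, Kira=5, Mona=4, Liam=3, Alice=6, Dave=1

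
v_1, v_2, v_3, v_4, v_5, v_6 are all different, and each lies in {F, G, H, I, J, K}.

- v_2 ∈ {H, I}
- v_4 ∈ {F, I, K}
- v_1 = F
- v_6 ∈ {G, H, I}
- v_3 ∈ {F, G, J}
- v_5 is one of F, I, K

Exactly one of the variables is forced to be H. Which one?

v_1 has just one choice, so v_1 = F. Strike F from v_3, v_4, v_5.
The 5 still-open variables draw from only 5 values {G, H, I, J, K}, so each is used; only v_3 can be J, hence v_3 = J.
Among the 4 still-open variables, G fits only v_6 (and all 4 values in {G, H, I, K} must be used), so v_6 = G.
The 3 still-open variables together cover exactly {H, I, K} — 3 values for 3 variables — and H appears only in v_2's list, so v_2 = H.

v_2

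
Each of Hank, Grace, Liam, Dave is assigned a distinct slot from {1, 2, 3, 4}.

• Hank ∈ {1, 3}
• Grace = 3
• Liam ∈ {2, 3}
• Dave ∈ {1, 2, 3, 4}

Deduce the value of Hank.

Grace must be 3 (only option left). Strike 3 from Hank, Liam, Dave.
So Hank = 1.

1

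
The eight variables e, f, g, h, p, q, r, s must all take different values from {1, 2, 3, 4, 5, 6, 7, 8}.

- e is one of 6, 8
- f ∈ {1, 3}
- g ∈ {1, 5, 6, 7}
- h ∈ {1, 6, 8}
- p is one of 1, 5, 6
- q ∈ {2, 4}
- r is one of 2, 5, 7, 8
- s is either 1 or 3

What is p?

5

Among the 8 variables, 4 fits only q (and all 8 values in {1, 2, 3, 4, 5, 6, 7, 8} must be used), so q = 4.
Among the 7 still-open variables, 2 fits only r (and all 7 values in {1, 2, 3, 5, 6, 7, 8} must be used), so r = 2.
The 6 still-open variables together cover exactly {1, 3, 5, 6, 7, 8} — 6 values for 6 variables — and 7 appears only in g's list, so g = 7.
The 5 still-open variables draw from only 5 values {1, 3, 5, 6, 8}, so each is used; only p can be 5, hence p = 5.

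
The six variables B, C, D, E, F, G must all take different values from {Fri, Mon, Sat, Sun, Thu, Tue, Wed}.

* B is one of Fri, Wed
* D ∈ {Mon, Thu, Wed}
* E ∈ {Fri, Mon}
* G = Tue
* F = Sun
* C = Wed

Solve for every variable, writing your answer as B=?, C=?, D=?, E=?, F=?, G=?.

B=Fri, C=Wed, D=Thu, E=Mon, F=Sun, G=Tue

C has just one choice, so C = Wed. Eliminate Wed elsewhere: B, D.
That leaves F = Sun.
That leaves G = Tue.
B has just one choice, so B = Fri. Eliminate Fri elsewhere: E.
E must be Mon (only option left). Eliminate Mon elsewhere: D.
D has just one choice, so D = Thu.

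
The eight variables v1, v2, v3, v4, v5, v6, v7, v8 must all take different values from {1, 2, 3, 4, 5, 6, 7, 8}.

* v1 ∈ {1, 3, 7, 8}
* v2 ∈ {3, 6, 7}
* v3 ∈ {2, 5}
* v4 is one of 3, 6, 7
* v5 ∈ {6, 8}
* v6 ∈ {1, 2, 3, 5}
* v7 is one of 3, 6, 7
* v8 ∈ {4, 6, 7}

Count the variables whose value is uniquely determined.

3

The 8 variables draw from only 8 values {1, 2, 3, 4, 5, 6, 7, 8}, so each is used; only v8 can be 4, hence v8 = 4.
v2, v4, v7 between them cover only {3, 6, 7} — a naked triple. Remove those values from v1, v5, v6.
v5 has just one choice, so v5 = 8. Eliminate 8 elsewhere: v1.
That leaves v1 = 1. Strike 1 from v6.
Determined: v1=1, v5=8, v8=4. The other variables each still have more than one consistent value. That makes 3.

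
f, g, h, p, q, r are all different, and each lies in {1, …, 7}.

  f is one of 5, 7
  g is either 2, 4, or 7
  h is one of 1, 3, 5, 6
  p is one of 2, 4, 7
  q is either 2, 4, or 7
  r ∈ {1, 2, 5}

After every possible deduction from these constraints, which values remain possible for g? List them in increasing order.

2, 4, 7

g, p, q between them cover only {2, 4, 7} — a naked triple. Remove those values from f, r.
That leaves f = 5. So h, r can't be 5.
r has just one choice, so r = 1. Strike 1 from h.
No further eliminations apply; g can still be any of 2, 4, 7.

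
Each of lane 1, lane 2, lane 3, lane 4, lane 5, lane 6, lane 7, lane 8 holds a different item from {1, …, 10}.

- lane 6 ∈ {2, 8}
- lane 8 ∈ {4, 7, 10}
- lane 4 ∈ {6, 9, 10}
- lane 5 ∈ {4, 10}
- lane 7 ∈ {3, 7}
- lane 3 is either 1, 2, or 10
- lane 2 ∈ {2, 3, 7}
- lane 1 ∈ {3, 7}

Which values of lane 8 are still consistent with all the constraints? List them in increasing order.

lane 1 and lane 7 between them cover only {3, 7} — a naked pair. Remove those values from lane 2, lane 8.
lane 2 has just one choice, so lane 2 = 2. Strike 2 from lane 3, lane 6.
lane 6 has just one choice, so lane 6 = 8.
lane 5 and lane 8 between them cover only {4, 10} — a naked pair. Remove those values from lane 3, lane 4.
lane 3's domain is down to {1}, so lane 3 = 1.
No further eliminations apply; lane 8 can still be any of 4, 10.

4, 10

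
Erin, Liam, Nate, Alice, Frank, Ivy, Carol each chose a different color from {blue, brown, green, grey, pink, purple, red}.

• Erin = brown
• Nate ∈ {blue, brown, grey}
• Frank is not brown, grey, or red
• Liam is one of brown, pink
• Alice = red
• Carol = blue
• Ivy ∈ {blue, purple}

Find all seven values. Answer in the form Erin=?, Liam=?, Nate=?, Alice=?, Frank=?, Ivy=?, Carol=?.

Erin's domain is down to {brown}, so Erin = brown. So Liam, Nate can't be brown.
Liam's domain is down to {pink}, so Liam = pink. So Frank can't be pink.
Alice must be red (only option left).
Carol must be blue (only option left). So Nate, Frank, Ivy can't be blue.
Nate's domain is down to {grey}, so Nate = grey.
Ivy must be purple (only option left). Strike purple from Frank.
That leaves Frank = green.

Erin=brown, Liam=pink, Nate=grey, Alice=red, Frank=green, Ivy=purple, Carol=blue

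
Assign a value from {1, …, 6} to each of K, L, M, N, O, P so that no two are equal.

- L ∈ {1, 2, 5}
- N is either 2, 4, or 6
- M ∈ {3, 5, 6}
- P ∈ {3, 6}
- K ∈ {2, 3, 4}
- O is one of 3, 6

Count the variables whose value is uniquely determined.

Among the 6 variables, 1 fits only L (and all 6 values in {1, 2, 3, 4, 5, 6} must be used), so L = 1.
The 5 still-open variables draw from only 5 values {2, 3, 4, 5, 6}, so each is used; only M can be 5, hence M = 5.
The 2 variables O and P are confined to {3, 6}, which locks those values in; drop them from K, N.
Determined: L=1, M=5. The other variables each still have more than one consistent value. That makes 2.

2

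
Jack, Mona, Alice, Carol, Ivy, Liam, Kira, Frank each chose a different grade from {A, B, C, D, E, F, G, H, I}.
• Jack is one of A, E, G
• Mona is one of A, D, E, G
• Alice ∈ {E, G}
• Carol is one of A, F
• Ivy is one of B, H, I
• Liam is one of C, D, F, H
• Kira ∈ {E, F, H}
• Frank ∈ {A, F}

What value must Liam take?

The 2 variables Carol and Frank are confined to {A, F}, which locks those values in; drop them from Jack, Mona, Liam, Kira.
Jack and Alice share exactly the 2 values {E, G}; by pigeonhole those values go to them, so strike E, G from Mona, Kira.
Mona's domain is down to {D}, so Mona = D. Remove D from Liam.
Kira must be H (only option left). Eliminate H elsewhere: Ivy, Liam.
So Liam = C.

C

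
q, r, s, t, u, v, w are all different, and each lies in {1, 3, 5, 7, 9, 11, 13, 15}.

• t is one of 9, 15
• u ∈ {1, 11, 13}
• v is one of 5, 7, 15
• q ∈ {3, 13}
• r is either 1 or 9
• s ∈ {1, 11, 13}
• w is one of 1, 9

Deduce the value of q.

r and w between them cover only {1, 9} — a naked pair. Remove those values from s, t, u.
t has just one choice, so t = 15. Eliminate 15 elsewhere: v.
s and u between them cover only {11, 13} — a naked pair. Remove those values from q.
So q = 3.

3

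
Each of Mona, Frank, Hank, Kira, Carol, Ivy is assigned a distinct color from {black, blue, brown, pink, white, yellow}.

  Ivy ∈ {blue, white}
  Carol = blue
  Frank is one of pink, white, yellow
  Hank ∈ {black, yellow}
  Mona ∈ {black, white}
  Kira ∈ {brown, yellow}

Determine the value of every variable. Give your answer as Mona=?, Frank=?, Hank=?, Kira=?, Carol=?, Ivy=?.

Carol has just one choice, so Carol = blue. Eliminate blue elsewhere: Ivy.
Ivy must be white (only option left). So Mona, Frank can't be white.
Mona's domain is down to {black}, so Mona = black. So Hank can't be black.
Hank's domain is down to {yellow}, so Hank = yellow. Eliminate yellow elsewhere: Frank, Kira.
Kira must be brown (only option left).
That leaves Frank = pink.

Mona=black, Frank=pink, Hank=yellow, Kira=brown, Carol=blue, Ivy=white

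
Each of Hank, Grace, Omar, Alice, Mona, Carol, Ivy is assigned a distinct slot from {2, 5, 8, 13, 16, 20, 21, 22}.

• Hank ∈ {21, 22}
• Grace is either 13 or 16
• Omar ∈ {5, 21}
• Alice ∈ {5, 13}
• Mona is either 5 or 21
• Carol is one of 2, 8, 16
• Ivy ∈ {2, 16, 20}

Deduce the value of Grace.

16

Omar and Mona share exactly the 2 values {5, 21}; by pigeonhole those values go to them, so strike 5, 21 from Hank, Alice.
Hank must be 22 (only option left).
Alice's domain is down to {13}, so Alice = 13. Strike 13 from Grace.
So Grace = 16.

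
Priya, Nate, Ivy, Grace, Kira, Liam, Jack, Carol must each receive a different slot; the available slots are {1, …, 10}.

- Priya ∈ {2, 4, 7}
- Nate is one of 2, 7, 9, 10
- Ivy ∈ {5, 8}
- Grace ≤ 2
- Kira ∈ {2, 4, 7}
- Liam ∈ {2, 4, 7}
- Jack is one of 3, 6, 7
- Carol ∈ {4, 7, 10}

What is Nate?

9

Priya, Kira, Liam share exactly the 3 values {2, 4, 7}; by pigeonhole those values go to them, so strike 2, 4, 7 from Nate, Grace, Jack, Carol.
Grace's domain is down to {1}, so Grace = 1.
Carol's domain is down to {10}, so Carol = 10. Eliminate 10 elsewhere: Nate.
So Nate = 9.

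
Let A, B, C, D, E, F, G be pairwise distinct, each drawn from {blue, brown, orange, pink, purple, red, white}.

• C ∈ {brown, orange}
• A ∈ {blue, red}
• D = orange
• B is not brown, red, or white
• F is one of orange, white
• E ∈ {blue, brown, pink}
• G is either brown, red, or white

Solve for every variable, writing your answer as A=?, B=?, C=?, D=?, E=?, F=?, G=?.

D's domain is down to {orange}, so D = orange. Remove orange from B, C, F.
F's domain is down to {white}, so F = white. Remove white from G.
C must be brown (only option left). Eliminate brown elsewhere: E, G.
G must be red (only option left). Eliminate red elsewhere: A.
A's domain is down to {blue}, so A = blue. Strike blue from B, E.
That leaves E = pink. Eliminate pink elsewhere: B.
B has just one choice, so B = purple.

A=blue, B=purple, C=brown, D=orange, E=pink, F=white, G=red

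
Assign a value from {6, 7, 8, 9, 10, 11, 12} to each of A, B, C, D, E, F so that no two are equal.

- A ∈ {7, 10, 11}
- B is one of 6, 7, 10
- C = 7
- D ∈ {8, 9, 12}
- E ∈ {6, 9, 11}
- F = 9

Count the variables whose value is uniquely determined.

C's domain is down to {7}, so C = 7. Strike 7 from A, B.
F must be 9 (only option left). So D, E can't be 9.
Determined: C=7, F=9. The other variables each still have more than one consistent value. That makes 2.

2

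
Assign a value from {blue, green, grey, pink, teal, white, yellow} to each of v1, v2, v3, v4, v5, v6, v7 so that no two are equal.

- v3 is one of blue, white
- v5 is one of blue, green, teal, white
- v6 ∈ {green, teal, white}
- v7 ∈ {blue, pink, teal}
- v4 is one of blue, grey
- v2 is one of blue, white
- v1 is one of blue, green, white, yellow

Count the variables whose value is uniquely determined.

3

Among the 7 variables, grey fits only v4 (and all 7 values in {blue, green, grey, pink, teal, white, yellow} must be used), so v4 = grey.
The 6 still-open variables together cover exactly {blue, green, pink, teal, white, yellow} — 6 values for 6 variables — and pink appears only in v7's list, so v7 = pink.
The 5 still-open variables draw from only 5 values {blue, green, teal, white, yellow}, so each is used; only v1 can be yellow, hence v1 = yellow.
v2 and v3 between them cover only {blue, white} — a naked pair. Remove those values from v5, v6.
Determined: v1=yellow, v4=grey, v7=pink. The other variables each still have more than one consistent value. That makes 3.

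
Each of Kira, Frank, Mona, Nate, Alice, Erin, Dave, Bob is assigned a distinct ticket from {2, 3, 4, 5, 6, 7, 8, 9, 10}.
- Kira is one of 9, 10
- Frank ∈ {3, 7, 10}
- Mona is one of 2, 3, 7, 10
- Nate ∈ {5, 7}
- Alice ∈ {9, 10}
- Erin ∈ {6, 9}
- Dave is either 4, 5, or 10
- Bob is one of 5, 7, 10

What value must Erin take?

6

Among the 8 variables, 2 fits only Mona (and all 8 values in {2, 3, 4, 5, 6, 7, 9, 10} must be used), so Mona = 2.
The 7 still-open variables together cover exactly {3, 4, 5, 6, 7, 9, 10} — 7 values for 7 variables — and 3 appears only in Frank's list, so Frank = 3.
Among the 6 still-open variables, 4 fits only Dave (and all 6 values in {4, 5, 6, 7, 9, 10} must be used), so Dave = 4.
The 5 still-open variables draw from only 5 values {5, 6, 7, 9, 10}, so each is used; only Erin can be 6, hence Erin = 6.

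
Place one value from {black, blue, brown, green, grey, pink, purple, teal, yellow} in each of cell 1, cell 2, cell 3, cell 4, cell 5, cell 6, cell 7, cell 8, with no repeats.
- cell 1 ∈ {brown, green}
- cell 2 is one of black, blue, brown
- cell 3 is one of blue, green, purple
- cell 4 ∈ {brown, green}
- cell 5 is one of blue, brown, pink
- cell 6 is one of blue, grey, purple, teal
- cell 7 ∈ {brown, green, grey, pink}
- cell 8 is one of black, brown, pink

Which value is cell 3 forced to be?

The 8 variables together cover exactly {black, blue, brown, green, grey, pink, purple, teal} — 8 values for 8 variables — and teal appears only in cell 6's list, so cell 6 = teal.
The 7 still-open variables draw from only 7 values {black, blue, brown, green, grey, pink, purple}, so each is used; only cell 7 can be grey, hence cell 7 = grey.
The 6 still-open variables together cover exactly {black, blue, brown, green, pink, purple} — 6 values for 6 variables — and purple appears only in cell 3's list, so cell 3 = purple.

purple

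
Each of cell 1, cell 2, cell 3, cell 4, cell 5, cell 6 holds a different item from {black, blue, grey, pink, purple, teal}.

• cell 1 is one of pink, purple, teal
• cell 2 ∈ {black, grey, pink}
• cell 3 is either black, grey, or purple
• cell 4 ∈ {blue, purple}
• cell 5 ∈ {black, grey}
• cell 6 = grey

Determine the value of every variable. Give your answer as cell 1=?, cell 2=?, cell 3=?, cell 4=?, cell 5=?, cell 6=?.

cell 1=teal, cell 2=pink, cell 3=purple, cell 4=blue, cell 5=black, cell 6=grey

cell 6 must be grey (only option left). Eliminate grey elsewhere: cell 2, cell 3, cell 5.
That leaves cell 5 = black. Strike black from cell 2, cell 3.
That leaves cell 2 = pink. So cell 1 can't be pink.
cell 3 has just one choice, so cell 3 = purple. So cell 1, cell 4 can't be purple.
cell 4 has just one choice, so cell 4 = blue.
cell 1's domain is down to {teal}, so cell 1 = teal.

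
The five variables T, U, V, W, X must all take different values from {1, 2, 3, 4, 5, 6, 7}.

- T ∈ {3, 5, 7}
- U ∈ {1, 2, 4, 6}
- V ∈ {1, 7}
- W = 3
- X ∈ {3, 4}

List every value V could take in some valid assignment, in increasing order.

1, 7

W's domain is down to {3}, so W = 3. Remove 3 from T, X.
That leaves X = 4. So U can't be 4.
No further eliminations apply; V can still be any of 1, 7.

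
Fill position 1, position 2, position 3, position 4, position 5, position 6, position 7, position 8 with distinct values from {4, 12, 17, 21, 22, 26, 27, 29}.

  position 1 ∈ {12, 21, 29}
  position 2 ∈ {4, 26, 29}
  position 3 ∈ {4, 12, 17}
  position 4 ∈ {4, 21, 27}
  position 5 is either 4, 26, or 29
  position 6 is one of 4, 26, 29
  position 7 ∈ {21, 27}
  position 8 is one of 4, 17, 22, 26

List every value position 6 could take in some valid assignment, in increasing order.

4, 26, 29

The 8 variables together cover exactly {4, 12, 17, 21, 22, 26, 27, 29} — 8 values for 8 variables — and 22 appears only in position 8's list, so position 8 = 22.
The 7 still-open variables together cover exactly {4, 12, 17, 21, 26, 27, 29} — 7 values for 7 variables — and 17 appears only in position 3's list, so position 3 = 17.
The 6 still-open variables draw from only 6 values {4, 12, 21, 26, 27, 29}, so each is used; only position 1 can be 12, hence position 1 = 12.
position 2, position 5, position 6 share exactly the 3 values {4, 26, 29}; by pigeonhole those values go to them, so strike 4, 26, 29 from position 4.
No further eliminations apply; position 6 can still be any of 4, 26, 29.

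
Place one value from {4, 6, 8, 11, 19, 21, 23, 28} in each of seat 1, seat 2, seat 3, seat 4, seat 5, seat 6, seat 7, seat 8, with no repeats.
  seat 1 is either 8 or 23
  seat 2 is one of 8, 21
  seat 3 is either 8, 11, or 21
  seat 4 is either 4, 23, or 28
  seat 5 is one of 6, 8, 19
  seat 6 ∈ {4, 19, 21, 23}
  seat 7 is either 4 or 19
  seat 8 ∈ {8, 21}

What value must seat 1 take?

The 8 variables draw from only 8 values {4, 6, 8, 11, 19, 21, 23, 28}, so each is used; only seat 5 can be 6, hence seat 5 = 6.
Among the 7 still-open variables, 11 fits only seat 3 (and all 7 values in {4, 8, 11, 19, 21, 23, 28} must be used), so seat 3 = 11.
Among the 6 still-open variables, 28 fits only seat 4 (and all 6 values in {4, 8, 19, 21, 23, 28} must be used), so seat 4 = 28.
seat 2 and seat 8 between them cover only {8, 21} — a naked pair. Remove those values from seat 1, seat 6.
So seat 1 = 23.

23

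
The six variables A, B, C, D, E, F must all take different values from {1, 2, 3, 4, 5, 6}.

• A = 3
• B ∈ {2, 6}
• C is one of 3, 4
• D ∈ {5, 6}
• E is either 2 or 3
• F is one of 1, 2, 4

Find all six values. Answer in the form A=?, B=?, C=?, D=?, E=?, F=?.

A=3, B=6, C=4, D=5, E=2, F=1

A must be 3 (only option left). Strike 3 from C, E.
C has just one choice, so C = 4. Strike 4 from F.
E must be 2 (only option left). Remove 2 from B, F.
F has just one choice, so F = 1.
That leaves B = 6. Eliminate 6 elsewhere: D.
D's domain is down to {5}, so D = 5.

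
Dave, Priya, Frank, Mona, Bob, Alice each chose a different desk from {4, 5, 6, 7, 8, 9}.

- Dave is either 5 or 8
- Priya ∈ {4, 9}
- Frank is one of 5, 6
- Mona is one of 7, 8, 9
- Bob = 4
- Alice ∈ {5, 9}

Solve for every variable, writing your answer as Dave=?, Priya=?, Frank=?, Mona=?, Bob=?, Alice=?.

Dave=8, Priya=9, Frank=6, Mona=7, Bob=4, Alice=5

Bob has just one choice, so Bob = 4. Eliminate 4 elsewhere: Priya.
Priya's domain is down to {9}, so Priya = 9. Strike 9 from Mona, Alice.
That leaves Alice = 5. Remove 5 from Dave, Frank.
Dave's domain is down to {8}, so Dave = 8. Strike 8 from Mona.
Frank must be 6 (only option left).
Mona must be 7 (only option left).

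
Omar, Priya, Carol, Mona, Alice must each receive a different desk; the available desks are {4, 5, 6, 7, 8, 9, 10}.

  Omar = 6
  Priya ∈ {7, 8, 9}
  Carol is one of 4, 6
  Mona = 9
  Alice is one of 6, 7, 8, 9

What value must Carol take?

4

Omar's domain is down to {6}, so Omar = 6. Strike 6 from Carol, Alice.
So Carol = 4.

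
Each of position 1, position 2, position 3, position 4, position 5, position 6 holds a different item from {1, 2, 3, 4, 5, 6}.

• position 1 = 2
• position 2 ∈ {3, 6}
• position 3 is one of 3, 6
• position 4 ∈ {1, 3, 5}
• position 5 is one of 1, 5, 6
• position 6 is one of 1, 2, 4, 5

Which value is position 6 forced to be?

4

position 1 has just one choice, so position 1 = 2. Remove 2 from position 6.
The 5 still-open variables together cover exactly {1, 3, 4, 5, 6} — 5 values for 5 variables — and 4 appears only in position 6's list, so position 6 = 4.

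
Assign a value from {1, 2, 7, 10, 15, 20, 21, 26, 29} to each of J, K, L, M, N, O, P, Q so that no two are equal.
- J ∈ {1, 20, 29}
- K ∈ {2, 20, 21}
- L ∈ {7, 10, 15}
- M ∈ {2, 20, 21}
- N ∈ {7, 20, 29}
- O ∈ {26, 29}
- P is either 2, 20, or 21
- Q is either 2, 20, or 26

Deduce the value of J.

K, M, P between them cover only {2, 20, 21} — a naked triple. Remove those values from J, N, Q.
Q's domain is down to {26}, so Q = 26. Remove 26 from O.
That leaves O = 29. Eliminate 29 elsewhere: J, N.
So J = 1.

1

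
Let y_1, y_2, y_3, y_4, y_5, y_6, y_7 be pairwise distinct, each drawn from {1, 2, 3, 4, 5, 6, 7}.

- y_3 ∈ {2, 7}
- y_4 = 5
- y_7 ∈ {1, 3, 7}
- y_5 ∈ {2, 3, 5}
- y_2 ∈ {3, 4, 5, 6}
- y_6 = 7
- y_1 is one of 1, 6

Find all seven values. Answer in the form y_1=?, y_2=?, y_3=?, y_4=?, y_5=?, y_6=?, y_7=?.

y_1=6, y_2=4, y_3=2, y_4=5, y_5=3, y_6=7, y_7=1

y_4 has just one choice, so y_4 = 5. Eliminate 5 elsewhere: y_2, y_5.
y_6 has just one choice, so y_6 = 7. Eliminate 7 elsewhere: y_3, y_7.
y_3's domain is down to {2}, so y_3 = 2. Remove 2 from y_5.
y_5's domain is down to {3}, so y_5 = 3. Strike 3 from y_2, y_7.
y_7 has just one choice, so y_7 = 1. Strike 1 from y_1.
y_1 must be 6 (only option left). Eliminate 6 elsewhere: y_2.
y_2 must be 4 (only option left).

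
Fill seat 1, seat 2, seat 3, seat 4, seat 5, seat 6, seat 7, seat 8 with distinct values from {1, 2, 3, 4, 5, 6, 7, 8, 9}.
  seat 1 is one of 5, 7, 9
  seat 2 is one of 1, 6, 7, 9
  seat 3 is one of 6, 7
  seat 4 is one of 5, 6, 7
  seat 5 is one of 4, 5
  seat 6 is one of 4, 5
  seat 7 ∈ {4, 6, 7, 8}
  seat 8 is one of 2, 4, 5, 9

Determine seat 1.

9

The 8 variables draw from only 8 values {1, 2, 4, 5, 6, 7, 8, 9}, so each is used; only seat 2 can be 1, hence seat 2 = 1.
The 7 still-open variables draw from only 7 values {2, 4, 5, 6, 7, 8, 9}, so each is used; only seat 8 can be 2, hence seat 8 = 2.
Among the 6 still-open variables, 8 fits only seat 7 (and all 6 values in {4, 5, 6, 7, 8, 9} must be used), so seat 7 = 8.
Among the 5 still-open variables, 9 fits only seat 1 (and all 5 values in {4, 5, 6, 7, 9} must be used), so seat 1 = 9.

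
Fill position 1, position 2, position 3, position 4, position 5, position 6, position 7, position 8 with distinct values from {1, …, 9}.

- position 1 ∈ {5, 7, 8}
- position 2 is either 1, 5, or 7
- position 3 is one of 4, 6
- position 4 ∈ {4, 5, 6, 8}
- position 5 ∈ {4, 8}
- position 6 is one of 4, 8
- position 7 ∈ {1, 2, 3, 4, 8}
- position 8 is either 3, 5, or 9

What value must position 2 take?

1

position 5 and position 6 between them cover only {4, 8} — a naked pair. Remove those values from position 1, position 3, position 4, position 7.
position 3's domain is down to {6}, so position 3 = 6. Strike 6 from position 4.
position 4 has just one choice, so position 4 = 5. Strike 5 from position 1, position 2, position 8.
position 1's domain is down to {7}, so position 1 = 7. Remove 7 from position 2.
So position 2 = 1.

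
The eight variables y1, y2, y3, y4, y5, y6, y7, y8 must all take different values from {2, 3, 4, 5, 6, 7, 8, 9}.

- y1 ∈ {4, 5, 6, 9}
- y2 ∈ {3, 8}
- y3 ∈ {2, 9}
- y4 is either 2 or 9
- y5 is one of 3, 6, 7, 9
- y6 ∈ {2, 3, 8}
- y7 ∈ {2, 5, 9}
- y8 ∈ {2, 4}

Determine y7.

5

The 8 variables draw from only 8 values {2, 3, 4, 5, 6, 7, 8, 9}, so each is used; only y5 can be 7, hence y5 = 7.
The 7 still-open variables draw from only 7 values {2, 3, 4, 5, 6, 8, 9}, so each is used; only y1 can be 6, hence y1 = 6.
Among the 6 still-open variables, 4 fits only y8 (and all 6 values in {2, 3, 4, 5, 8, 9} must be used), so y8 = 4.
The 5 still-open variables draw from only 5 values {2, 3, 5, 8, 9}, so each is used; only y7 can be 5, hence y7 = 5.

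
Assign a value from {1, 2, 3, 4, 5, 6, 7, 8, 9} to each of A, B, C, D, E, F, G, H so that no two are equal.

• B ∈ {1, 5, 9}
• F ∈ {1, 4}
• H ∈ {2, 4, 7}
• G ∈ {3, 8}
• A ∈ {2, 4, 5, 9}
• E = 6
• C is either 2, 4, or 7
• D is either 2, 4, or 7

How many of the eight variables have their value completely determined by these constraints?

2

E must be 6 (only option left).
C, D, H share exactly the 3 values {2, 4, 7}; by pigeonhole those values go to them, so strike 2, 4, 7 from A, F.
F has just one choice, so F = 1. So B can't be 1.
Determined: E=6, F=1. The other variables each still have more than one consistent value. That makes 2.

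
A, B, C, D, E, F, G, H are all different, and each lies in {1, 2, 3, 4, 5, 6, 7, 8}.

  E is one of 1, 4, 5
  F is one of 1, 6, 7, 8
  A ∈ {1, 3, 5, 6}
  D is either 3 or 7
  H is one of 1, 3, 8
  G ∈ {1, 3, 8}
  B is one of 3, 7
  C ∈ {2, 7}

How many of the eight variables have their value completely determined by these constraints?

4

The 8 variables draw from only 8 values {1, 2, 3, 4, 5, 6, 7, 8}, so each is used; only C can be 2, hence C = 2.
The 7 still-open variables draw from only 7 values {1, 3, 4, 5, 6, 7, 8}, so each is used; only E can be 4, hence E = 4.
The 6 still-open variables together cover exactly {1, 3, 5, 6, 7, 8} — 6 values for 6 variables — and 5 appears only in A's list, so A = 5.
Among the 5 still-open variables, 6 fits only F (and all 5 values in {1, 3, 6, 7, 8} must be used), so F = 6.
B and D between them cover only {3, 7} — a naked pair. Remove those values from G, H.
Determined: A=5, C=2, E=4, F=6. The other variables each still have more than one consistent value. That makes 4.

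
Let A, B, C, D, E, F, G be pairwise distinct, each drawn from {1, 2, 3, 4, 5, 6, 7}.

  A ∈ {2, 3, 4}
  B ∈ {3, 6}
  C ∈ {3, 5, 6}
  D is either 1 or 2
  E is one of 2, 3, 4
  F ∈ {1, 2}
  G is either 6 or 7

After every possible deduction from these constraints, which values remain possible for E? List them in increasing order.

The 7 variables together cover exactly {1, 2, 3, 4, 5, 6, 7} — 7 values for 7 variables — and 5 appears only in C's list, so C = 5.
The 6 still-open variables draw from only 6 values {1, 2, 3, 4, 6, 7}, so each is used; only G can be 7, hence G = 7.
The 5 still-open variables together cover exactly {1, 2, 3, 4, 6} — 5 values for 5 variables — and 6 appears only in B's list, so B = 6.
The 2 variables D and F are confined to {1, 2}, which locks those values in; drop them from A, E.
No further eliminations apply; E can still be any of 3, 4.

3, 4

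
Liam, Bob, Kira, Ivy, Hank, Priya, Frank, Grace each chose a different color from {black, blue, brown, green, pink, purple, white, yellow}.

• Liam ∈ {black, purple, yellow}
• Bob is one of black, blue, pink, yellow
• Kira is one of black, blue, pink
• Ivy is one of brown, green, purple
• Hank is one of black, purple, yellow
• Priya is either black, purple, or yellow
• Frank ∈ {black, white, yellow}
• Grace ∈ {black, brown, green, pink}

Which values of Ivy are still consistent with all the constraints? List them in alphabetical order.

The 8 variables together cover exactly {black, blue, brown, green, pink, purple, white, yellow} — 8 values for 8 variables — and white appears only in Frank's list, so Frank = white.
Liam, Hank, Priya share exactly the 3 values {black, purple, yellow}; by pigeonhole those values go to them, so strike black, purple, yellow from Bob, Kira, Ivy, Grace.
Bob and Kira share exactly the 2 values {blue, pink}; by pigeonhole those values go to them, so strike blue, pink from Grace.
No further eliminations apply; Ivy can still be any of brown, green.

brown, green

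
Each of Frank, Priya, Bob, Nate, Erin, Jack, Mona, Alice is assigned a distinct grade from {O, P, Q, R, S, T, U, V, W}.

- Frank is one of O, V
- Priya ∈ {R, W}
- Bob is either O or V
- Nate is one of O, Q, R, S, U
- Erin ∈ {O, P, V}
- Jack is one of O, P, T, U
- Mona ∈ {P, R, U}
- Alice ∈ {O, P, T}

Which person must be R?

Frank and Bob share exactly the 2 values {O, V}; by pigeonhole those values go to them, so strike O, V from Nate, Erin, Jack, Alice.
Erin has just one choice, so Erin = P. Strike P from Jack, Mona, Alice.
That leaves Alice = T. Remove T from Jack.
Jack has just one choice, so Jack = U. Strike U from Nate, Mona.
So R goes to Mona.

Mona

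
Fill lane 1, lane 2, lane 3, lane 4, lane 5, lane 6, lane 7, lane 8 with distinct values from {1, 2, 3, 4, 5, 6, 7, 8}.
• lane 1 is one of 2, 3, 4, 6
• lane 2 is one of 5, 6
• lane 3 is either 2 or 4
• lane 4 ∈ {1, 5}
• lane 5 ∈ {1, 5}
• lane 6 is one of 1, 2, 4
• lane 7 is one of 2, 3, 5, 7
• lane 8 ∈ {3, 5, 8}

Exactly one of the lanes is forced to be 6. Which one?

lane 2

Among the 8 variables, 7 fits only lane 7 (and all 8 values in {1, 2, 3, 4, 5, 6, 7, 8} must be used), so lane 7 = 7.
The 7 still-open variables together cover exactly {1, 2, 3, 4, 5, 6, 8} — 7 values for 7 variables — and 8 appears only in lane 8's list, so lane 8 = 8.
The 6 still-open variables draw from only 6 values {1, 2, 3, 4, 5, 6}, so each is used; only lane 1 can be 3, hence lane 1 = 3.
The 5 still-open variables draw from only 5 values {1, 2, 4, 5, 6}, so each is used; only lane 2 can be 6, hence lane 2 = 6.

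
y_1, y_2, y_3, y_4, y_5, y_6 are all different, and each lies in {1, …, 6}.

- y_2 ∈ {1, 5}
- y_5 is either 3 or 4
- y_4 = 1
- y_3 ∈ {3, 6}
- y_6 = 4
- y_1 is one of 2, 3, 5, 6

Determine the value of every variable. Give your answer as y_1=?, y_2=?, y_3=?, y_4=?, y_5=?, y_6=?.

y_4 has just one choice, so y_4 = 1. Strike 1 from y_2.
y_6's domain is down to {4}, so y_6 = 4. Eliminate 4 elsewhere: y_5.
y_2 has just one choice, so y_2 = 5. So y_1 can't be 5.
y_5 has just one choice, so y_5 = 3. So y_1, y_3 can't be 3.
y_3's domain is down to {6}, so y_3 = 6. So y_1 can't be 6.
y_1 has just one choice, so y_1 = 2.

y_1=2, y_2=5, y_3=6, y_4=1, y_5=3, y_6=4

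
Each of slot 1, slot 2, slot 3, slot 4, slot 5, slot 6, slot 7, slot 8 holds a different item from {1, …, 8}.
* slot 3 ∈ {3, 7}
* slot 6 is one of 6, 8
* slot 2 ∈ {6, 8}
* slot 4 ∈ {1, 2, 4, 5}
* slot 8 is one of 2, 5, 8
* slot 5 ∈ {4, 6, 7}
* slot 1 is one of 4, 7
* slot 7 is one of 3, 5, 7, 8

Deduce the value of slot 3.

3

The 8 variables draw from only 8 values {1, 2, 3, 4, 5, 6, 7, 8}, so each is used; only slot 4 can be 1, hence slot 4 = 1.
The 7 still-open variables draw from only 7 values {2, 3, 4, 5, 6, 7, 8}, so each is used; only slot 8 can be 2, hence slot 8 = 2.
The 6 still-open variables draw from only 6 values {3, 4, 5, 6, 7, 8}, so each is used; only slot 7 can be 5, hence slot 7 = 5.
Among the 5 still-open variables, 3 fits only slot 3 (and all 5 values in {3, 4, 6, 7, 8} must be used), so slot 3 = 3.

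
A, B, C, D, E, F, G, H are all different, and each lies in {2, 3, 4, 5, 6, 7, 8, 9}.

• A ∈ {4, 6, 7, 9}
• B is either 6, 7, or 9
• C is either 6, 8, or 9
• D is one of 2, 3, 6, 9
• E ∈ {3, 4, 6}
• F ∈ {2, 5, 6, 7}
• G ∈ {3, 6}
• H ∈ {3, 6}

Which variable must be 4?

The 8 variables draw from only 8 values {2, 3, 4, 5, 6, 7, 8, 9}, so each is used; only F can be 5, hence F = 5.
The 7 still-open variables draw from only 7 values {2, 3, 4, 6, 7, 8, 9}, so each is used; only D can be 2, hence D = 2.
The 6 still-open variables draw from only 6 values {3, 4, 6, 7, 8, 9}, so each is used; only C can be 8, hence C = 8.
The 2 variables G and H are confined to {3, 6}, which locks those values in; drop them from A, B, E.
So 4 goes to E.

E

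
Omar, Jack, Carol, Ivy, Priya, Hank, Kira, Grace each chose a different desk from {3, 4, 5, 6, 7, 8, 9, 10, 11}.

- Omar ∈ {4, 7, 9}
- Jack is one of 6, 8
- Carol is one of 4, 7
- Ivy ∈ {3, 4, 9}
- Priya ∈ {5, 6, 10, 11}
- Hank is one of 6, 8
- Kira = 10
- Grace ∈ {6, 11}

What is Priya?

5

Kira has just one choice, so Kira = 10. Strike 10 from Priya.
Jack and Hank share exactly the 2 values {6, 8}; by pigeonhole those values go to them, so strike 6, 8 from Priya, Grace.
Grace must be 11 (only option left). Remove 11 from Priya.
So Priya = 5.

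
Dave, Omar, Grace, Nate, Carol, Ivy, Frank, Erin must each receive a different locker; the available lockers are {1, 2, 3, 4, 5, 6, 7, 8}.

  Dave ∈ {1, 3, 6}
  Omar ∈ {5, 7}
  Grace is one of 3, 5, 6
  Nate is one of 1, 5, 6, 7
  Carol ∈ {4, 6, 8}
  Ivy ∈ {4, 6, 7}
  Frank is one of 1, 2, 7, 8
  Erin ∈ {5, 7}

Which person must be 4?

Ivy

The 8 variables draw from only 8 values {1, 2, 3, 4, 5, 6, 7, 8}, so each is used; only Frank can be 2, hence Frank = 2.
The 7 still-open variables together cover exactly {1, 3, 4, 5, 6, 7, 8} — 7 values for 7 variables — and 8 appears only in Carol's list, so Carol = 8.
The 6 still-open variables draw from only 6 values {1, 3, 4, 5, 6, 7}, so each is used; only Ivy can be 4, hence Ivy = 4.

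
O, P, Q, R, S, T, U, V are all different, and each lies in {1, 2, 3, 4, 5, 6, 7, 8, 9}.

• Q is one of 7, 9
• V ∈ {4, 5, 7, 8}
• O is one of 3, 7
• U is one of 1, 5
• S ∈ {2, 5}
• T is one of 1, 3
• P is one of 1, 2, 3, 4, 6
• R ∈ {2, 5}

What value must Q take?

R and S between them cover only {2, 5} — a naked pair. Remove those values from P, U, V.
That leaves U = 1. So P, T can't be 1.
T has just one choice, so T = 3. Remove 3 from O, P.
O has just one choice, so O = 7. So Q, V can't be 7.
So Q = 9.

9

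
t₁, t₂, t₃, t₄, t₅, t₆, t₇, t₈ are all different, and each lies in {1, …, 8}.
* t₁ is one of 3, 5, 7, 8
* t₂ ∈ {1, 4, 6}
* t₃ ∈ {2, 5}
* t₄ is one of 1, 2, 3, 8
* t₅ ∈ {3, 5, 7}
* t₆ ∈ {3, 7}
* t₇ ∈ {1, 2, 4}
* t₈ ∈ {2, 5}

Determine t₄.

1

The 8 variables draw from only 8 values {1, 2, 3, 4, 5, 6, 7, 8}, so each is used; only t₂ can be 6, hence t₂ = 6.
Among the 7 still-open variables, 4 fits only t₇ (and all 7 values in {1, 2, 3, 4, 5, 7, 8} must be used), so t₇ = 4.
The 6 still-open variables draw from only 6 values {1, 2, 3, 5, 7, 8}, so each is used; only t₄ can be 1, hence t₄ = 1.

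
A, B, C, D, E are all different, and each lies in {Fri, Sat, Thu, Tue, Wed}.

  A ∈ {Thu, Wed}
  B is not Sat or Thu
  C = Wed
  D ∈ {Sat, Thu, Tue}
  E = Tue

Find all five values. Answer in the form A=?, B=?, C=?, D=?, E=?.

C has just one choice, so C = Wed. Remove Wed from A, B.
E must be Tue (only option left). So B, D can't be Tue.
A has just one choice, so A = Thu. Remove Thu from D.
B must be Fri (only option left).
D's domain is down to {Sat}, so D = Sat.

A=Thu, B=Fri, C=Wed, D=Sat, E=Tue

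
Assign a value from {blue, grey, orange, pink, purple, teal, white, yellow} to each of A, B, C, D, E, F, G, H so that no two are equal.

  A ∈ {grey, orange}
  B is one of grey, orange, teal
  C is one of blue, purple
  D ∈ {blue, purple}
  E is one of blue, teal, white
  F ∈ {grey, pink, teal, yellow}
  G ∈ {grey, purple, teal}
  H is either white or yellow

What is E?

white

The 8 variables together cover exactly {blue, grey, orange, pink, purple, teal, white, yellow} — 8 values for 8 variables — and pink appears only in F's list, so F = pink.
The 7 still-open variables draw from only 7 values {blue, grey, orange, purple, teal, white, yellow}, so each is used; only H can be yellow, hence H = yellow.
The 6 still-open variables draw from only 6 values {blue, grey, orange, purple, teal, white}, so each is used; only E can be white, hence E = white.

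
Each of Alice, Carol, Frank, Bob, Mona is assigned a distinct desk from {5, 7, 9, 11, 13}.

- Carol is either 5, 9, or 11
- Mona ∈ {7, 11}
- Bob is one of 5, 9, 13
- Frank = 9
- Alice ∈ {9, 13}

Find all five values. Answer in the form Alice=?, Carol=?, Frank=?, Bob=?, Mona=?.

Frank must be 9 (only option left). Strike 9 from Alice, Carol, Bob.
Alice's domain is down to {13}, so Alice = 13. Strike 13 from Bob.
Bob's domain is down to {5}, so Bob = 5. So Carol can't be 5.
Carol must be 11 (only option left). Eliminate 11 elsewhere: Mona.
Mona must be 7 (only option left).

Alice=13, Carol=11, Frank=9, Bob=5, Mona=7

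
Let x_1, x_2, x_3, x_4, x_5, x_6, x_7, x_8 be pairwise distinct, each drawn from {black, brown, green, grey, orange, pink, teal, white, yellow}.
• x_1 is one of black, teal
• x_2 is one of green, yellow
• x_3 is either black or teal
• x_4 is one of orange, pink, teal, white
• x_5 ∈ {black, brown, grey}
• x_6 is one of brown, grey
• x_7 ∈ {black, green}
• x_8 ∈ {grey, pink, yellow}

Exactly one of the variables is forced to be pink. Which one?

x_1 and x_3 share exactly the 2 values {black, teal}; by pigeonhole those values go to them, so strike black, teal from x_4, x_5, x_7.
That leaves x_7 = green. Strike green from x_2.
x_2 must be yellow (only option left). Strike yellow from x_8.
The 2 variables x_5 and x_6 are confined to {brown, grey}, which locks those values in; drop them from x_8.
So pink goes to x_8.

x_8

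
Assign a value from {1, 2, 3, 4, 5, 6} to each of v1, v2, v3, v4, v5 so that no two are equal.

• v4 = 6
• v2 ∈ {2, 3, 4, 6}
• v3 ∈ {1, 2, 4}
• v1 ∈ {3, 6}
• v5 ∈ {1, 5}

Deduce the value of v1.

v4 has just one choice, so v4 = 6. Remove 6 from v1, v2.
So v1 = 3.

3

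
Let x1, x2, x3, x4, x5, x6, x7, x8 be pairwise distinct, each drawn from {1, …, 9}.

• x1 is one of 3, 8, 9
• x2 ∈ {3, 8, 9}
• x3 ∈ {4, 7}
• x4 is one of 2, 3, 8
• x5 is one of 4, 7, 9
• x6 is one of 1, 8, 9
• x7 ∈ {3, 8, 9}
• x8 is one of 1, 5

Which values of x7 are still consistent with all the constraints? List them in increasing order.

Among the 8 variables, 2 fits only x4 (and all 8 values in {1, 2, 3, 4, 5, 7, 8, 9} must be used), so x4 = 2.
The 7 still-open variables draw from only 7 values {1, 3, 4, 5, 7, 8, 9}, so each is used; only x8 can be 5, hence x8 = 5.
The 6 still-open variables together cover exactly {1, 3, 4, 7, 8, 9} — 6 values for 6 variables — and 1 appears only in x6's list, so x6 = 1.
The 3 variables x1, x2, x7 are confined to {3, 8, 9}, which locks those values in; drop them from x5.
No further eliminations apply; x7 can still be any of 3, 8, 9.

3, 8, 9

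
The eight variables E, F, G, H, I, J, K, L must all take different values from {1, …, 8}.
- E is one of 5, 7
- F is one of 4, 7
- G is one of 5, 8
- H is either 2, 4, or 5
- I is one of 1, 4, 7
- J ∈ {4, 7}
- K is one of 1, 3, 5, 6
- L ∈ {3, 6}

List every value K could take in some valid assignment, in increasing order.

The 8 variables draw from only 8 values {1, 2, 3, 4, 5, 6, 7, 8}, so each is used; only H can be 2, hence H = 2.
Among the 7 still-open variables, 8 fits only G (and all 7 values in {1, 3, 4, 5, 6, 7, 8} must be used), so G = 8.
F and J between them cover only {4, 7} — a naked pair. Remove those values from E, I.
E has just one choice, so E = 5. Remove 5 from K.
That leaves I = 1. So K can't be 1.
No further eliminations apply; K can still be any of 3, 6.

3, 6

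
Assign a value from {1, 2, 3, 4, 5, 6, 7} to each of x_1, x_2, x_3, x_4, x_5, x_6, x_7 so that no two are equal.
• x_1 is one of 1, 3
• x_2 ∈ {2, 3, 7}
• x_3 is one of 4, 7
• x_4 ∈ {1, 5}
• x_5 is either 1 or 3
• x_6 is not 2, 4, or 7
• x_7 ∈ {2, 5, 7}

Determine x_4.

5

The 7 variables draw from only 7 values {1, 2, 3, 4, 5, 6, 7}, so each is used; only x_3 can be 4, hence x_3 = 4.
Among the 6 still-open variables, 6 fits only x_6 (and all 6 values in {1, 2, 3, 5, 6, 7} must be used), so x_6 = 6.
The 2 variables x_1 and x_5 are confined to {1, 3}, which locks those values in; drop them from x_2, x_4.
So x_4 = 5.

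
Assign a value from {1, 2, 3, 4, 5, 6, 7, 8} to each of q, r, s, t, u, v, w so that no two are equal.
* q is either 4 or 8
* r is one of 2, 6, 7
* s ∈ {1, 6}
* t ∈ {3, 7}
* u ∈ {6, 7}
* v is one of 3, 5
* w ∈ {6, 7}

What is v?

u and w share exactly the 2 values {6, 7}; by pigeonhole those values go to them, so strike 6, 7 from r, s, t.
r must be 2 (only option left).
s has just one choice, so s = 1.
t's domain is down to {3}, so t = 3. Remove 3 from v.
So v = 5.

5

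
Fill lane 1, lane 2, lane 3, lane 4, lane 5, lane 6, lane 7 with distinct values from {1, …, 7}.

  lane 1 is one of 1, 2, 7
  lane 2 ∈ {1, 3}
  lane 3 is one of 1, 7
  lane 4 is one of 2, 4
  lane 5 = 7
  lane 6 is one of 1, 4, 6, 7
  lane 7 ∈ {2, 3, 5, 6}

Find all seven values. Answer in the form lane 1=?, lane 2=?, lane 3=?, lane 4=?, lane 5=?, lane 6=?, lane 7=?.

lane 5's domain is down to {7}, so lane 5 = 7. So lane 1, lane 3, lane 6 can't be 7.
That leaves lane 3 = 1. Strike 1 from lane 1, lane 2, lane 6.
lane 1's domain is down to {2}, so lane 1 = 2. Remove 2 from lane 4, lane 7.
lane 2 has just one choice, so lane 2 = 3. Strike 3 from lane 7.
That leaves lane 4 = 4. So lane 6 can't be 4.
lane 6 must be 6 (only option left). Remove 6 from lane 7.
lane 7 must be 5 (only option left).

lane 1=2, lane 2=3, lane 3=1, lane 4=4, lane 5=7, lane 6=6, lane 7=5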